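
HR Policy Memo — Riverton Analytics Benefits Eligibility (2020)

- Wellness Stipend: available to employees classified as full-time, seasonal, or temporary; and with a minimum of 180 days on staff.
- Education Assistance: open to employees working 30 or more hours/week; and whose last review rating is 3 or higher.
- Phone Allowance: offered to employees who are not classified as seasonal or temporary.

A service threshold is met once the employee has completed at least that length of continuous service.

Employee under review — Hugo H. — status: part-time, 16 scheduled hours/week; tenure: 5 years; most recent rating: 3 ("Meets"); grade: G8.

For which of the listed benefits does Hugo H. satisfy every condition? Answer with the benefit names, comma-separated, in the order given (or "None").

Wellness Stipend — status part-time ✗ (requires full-time, seasonal, or temporary) → not eligible.
Education Assistance — 16 hrs/wk < 30 ✗ → not eligible.
Phone Allowance — status part-time ✓ (not excluded) → eligible.

Phone Allowance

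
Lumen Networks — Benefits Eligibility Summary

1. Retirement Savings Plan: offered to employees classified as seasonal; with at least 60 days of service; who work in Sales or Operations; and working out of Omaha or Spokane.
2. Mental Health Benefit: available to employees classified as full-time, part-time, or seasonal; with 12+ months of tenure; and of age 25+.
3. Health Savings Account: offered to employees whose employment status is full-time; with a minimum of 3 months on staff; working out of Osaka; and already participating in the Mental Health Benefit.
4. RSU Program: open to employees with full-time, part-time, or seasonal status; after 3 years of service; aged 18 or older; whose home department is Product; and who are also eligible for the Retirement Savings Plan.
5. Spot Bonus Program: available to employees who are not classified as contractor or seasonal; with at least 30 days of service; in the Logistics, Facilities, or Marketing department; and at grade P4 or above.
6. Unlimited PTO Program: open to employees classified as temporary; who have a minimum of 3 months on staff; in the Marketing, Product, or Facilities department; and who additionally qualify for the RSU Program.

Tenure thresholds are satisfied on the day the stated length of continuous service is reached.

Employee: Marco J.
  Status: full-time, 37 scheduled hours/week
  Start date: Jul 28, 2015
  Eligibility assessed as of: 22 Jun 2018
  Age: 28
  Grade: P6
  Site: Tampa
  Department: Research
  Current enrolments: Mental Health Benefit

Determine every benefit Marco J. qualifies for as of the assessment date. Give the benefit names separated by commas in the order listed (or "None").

Mental Health Benefit

Service from Jul 28, 2015 to 22 Jun 2018: 1060 days.
Retirement Savings Plan — status full-time ✗ (requires seasonal) → not eligible.
Mental Health Benefit — status full-time ✓; service 1060 days ≥ 12 months (≈360 days) ✓; age 28 ≥ 25 ✓ → eligible.
Health Savings Account — status full-time ✓; service 1060 days ≥ 3 months (≈90 days) ✓; site Tampa ✗ (not Osaka) → not eligible.
RSU Program — status full-time ✓; service 1060 days < 3 years (≈1095 days) ✗ → not eligible.
Spot Bonus Program — status full-time ✓ (not excluded); service 1060 days ≥ 30 days ✓; dept Research ✗ → not eligible.
Unlimited PTO Program — status full-time ✗ (requires temporary) → not eligible.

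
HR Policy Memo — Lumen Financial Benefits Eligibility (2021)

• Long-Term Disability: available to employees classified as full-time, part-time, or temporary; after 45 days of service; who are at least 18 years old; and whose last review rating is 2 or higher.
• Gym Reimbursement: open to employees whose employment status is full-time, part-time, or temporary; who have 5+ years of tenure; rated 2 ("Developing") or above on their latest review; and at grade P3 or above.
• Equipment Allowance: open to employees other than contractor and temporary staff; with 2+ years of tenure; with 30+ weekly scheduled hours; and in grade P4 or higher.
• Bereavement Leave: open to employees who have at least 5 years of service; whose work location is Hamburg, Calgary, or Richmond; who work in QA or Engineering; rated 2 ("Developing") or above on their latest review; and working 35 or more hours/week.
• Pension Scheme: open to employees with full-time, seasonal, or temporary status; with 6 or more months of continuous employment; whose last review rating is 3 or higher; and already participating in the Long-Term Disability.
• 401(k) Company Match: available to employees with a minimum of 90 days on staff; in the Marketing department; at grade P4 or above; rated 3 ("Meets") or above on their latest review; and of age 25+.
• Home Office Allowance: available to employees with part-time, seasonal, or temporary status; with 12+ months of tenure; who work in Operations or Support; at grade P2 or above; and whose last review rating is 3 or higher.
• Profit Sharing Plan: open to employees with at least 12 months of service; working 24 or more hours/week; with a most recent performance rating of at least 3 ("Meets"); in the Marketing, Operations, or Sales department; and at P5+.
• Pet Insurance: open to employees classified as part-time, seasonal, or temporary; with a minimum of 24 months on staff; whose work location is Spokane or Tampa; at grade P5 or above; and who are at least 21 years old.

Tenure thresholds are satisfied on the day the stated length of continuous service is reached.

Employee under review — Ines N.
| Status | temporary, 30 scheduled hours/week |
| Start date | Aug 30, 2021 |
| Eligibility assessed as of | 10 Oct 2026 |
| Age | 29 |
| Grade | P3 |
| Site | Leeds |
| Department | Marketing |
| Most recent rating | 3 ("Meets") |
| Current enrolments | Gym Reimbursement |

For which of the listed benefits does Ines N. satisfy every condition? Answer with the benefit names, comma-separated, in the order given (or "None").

Long-Term Disability, Gym Reimbursement

Service from Aug 30, 2021 to 10 Oct 2026: 1867 days.
Long-Term Disability — status temporary ✓; service 1867 days ≥ 45 days ✓; age 29 ≥ 18 ✓; rating 3 ≥ 2 ✓ → eligible.
Gym Reimbursement — status temporary ✓; service 1867 days ≥ 5 years (≈1825 days) ✓; rating 3 ≥ 2 ✓; grade P3 ≥ P3 ✓ → eligible.
Equipment Allowance — status temporary ✗ (excluded) → not eligible.
Bereavement Leave — service 1867 days ≥ 5 years (≈1825 days) ✓; site Leeds ✗ (not Hamburg, Calgary, or Richmond) → not eligible.
Pension Scheme — status temporary ✓; service 1867 days ≥ 6 months (≈180 days) ✓; rating 3 ≥ 3 ✓; not enrolled in Long-Term Disability ✗ → not eligible.
401(k) Company Match — service 1867 days ≥ 90 days ✓; dept Marketing ✓; grade P3 < P4 ✗ → not eligible.
Home Office Allowance — status temporary ✓; service 1867 days ≥ 12 months (≈360 days) ✓; dept Marketing ✗ → not eligible.
Profit Sharing Plan — service 1867 days ≥ 12 months (≈360 days) ✓; 30 hrs/wk ≥ 24 ✓; rating 3 ≥ 3 ✓; dept Marketing ✓; grade P3 < P5 ✗ → not eligible.
Pet Insurance — status temporary ✓; service 1867 days ≥ 24 months (≈720 days) ✓; site Leeds ✗ (not Spokane or Tampa) → not eligible.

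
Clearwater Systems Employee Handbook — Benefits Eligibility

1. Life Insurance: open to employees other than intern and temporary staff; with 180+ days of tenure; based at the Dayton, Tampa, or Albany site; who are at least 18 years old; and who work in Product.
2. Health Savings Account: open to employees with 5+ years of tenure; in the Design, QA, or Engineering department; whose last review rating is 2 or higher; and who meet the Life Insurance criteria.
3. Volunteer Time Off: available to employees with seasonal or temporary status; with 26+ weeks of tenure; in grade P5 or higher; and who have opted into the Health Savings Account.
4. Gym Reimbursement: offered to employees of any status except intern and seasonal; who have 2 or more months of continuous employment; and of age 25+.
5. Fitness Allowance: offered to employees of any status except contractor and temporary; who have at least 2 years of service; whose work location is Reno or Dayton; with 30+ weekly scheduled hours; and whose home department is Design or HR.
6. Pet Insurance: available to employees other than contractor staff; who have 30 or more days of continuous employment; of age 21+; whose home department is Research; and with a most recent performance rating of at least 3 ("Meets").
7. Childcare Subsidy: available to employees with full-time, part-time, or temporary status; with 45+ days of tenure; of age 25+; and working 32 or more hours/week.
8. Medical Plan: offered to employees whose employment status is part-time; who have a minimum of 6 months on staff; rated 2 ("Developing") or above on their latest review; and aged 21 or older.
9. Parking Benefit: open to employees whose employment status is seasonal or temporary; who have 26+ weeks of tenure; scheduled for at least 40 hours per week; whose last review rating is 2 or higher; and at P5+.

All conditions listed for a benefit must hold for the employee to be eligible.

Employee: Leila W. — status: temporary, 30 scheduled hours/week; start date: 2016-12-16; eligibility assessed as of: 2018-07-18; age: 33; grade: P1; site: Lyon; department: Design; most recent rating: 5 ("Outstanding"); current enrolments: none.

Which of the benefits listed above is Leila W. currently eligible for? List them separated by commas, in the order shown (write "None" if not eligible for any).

Gym Reimbursement

Service from 2016-12-16 to 2018-07-18: 579 days.
Life Insurance — status temporary ✗ (excluded) → not eligible.
Health Savings Account — service 579 days < 5 years (≈1825 days) ✗ → not eligible.
Volunteer Time Off — status temporary ✓; service 579 days ≥ 26 weeks (≈182 days) ✓; grade P1 < P5 ✗ → not eligible.
Gym Reimbursement — status temporary ✓ (not excluded); service 579 days ≥ 2 months (≈60 days) ✓; age 33 ≥ 25 ✓ → eligible.
Fitness Allowance — status temporary ✗ (excluded) → not eligible.
Pet Insurance — status temporary ✓ (not excluded); service 579 days ≥ 30 days ✓; age 33 ≥ 21 ✓; dept Design ✗ → not eligible.
Childcare Subsidy — status temporary ✓; service 579 days ≥ 45 days ✓; age 33 ≥ 25 ✓; 30 hrs/wk < 32 ✗ → not eligible.
Medical Plan — status temporary ✗ (requires part-time) → not eligible.
Parking Benefit — status temporary ✓; service 579 days ≥ 26 weeks (≈182 days) ✓; 30 hrs/wk < 40 ✗ → not eligible.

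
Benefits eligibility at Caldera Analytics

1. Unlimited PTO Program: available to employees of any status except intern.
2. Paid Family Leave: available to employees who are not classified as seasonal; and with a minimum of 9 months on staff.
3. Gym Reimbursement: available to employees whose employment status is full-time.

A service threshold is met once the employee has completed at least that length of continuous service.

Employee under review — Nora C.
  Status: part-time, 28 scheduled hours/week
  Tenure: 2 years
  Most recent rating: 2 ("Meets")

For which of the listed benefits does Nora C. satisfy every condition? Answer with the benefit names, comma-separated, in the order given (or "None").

Unlimited PTO Program — status part-time ✓ (not excluded) → eligible.
Paid Family Leave — status part-time ✓ (not excluded); service 2 years ≥ 9 months (≈270 days) ✓ → eligible.
Gym Reimbursement — status part-time ✗ (requires full-time) → not eligible.

Unlimited PTO Program, Paid Family Leave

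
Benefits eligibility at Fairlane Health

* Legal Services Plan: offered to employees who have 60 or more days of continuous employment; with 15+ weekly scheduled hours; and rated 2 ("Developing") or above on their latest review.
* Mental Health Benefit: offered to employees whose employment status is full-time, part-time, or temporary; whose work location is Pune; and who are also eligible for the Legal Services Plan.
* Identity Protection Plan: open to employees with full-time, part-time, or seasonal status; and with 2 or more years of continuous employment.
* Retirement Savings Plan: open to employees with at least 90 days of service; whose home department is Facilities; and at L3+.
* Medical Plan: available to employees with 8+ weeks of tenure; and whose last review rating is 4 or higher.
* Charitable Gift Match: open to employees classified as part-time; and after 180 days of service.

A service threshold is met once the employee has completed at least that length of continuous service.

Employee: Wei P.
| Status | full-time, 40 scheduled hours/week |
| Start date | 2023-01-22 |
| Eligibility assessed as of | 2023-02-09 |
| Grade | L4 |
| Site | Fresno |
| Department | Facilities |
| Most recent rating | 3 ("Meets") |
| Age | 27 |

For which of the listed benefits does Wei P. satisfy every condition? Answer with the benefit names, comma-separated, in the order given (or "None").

Service from 2023-01-22 to 2023-02-09: 18 days.
Legal Services Plan — service 18 days < 60 days ✗ → not eligible.
Mental Health Benefit — status full-time ✓; site Fresno ✗ (not Pune) → not eligible.
Identity Protection Plan — status full-time ✓; service 18 days < 2 years (≈730 days) ✗ → not eligible.
Retirement Savings Plan — service 18 days < 90 days ✗ → not eligible.
Medical Plan — service 18 days < 8 weeks (≈56 days) ✗ → not eligible.
Charitable Gift Match — status full-time ✗ (requires part-time) → not eligible.

None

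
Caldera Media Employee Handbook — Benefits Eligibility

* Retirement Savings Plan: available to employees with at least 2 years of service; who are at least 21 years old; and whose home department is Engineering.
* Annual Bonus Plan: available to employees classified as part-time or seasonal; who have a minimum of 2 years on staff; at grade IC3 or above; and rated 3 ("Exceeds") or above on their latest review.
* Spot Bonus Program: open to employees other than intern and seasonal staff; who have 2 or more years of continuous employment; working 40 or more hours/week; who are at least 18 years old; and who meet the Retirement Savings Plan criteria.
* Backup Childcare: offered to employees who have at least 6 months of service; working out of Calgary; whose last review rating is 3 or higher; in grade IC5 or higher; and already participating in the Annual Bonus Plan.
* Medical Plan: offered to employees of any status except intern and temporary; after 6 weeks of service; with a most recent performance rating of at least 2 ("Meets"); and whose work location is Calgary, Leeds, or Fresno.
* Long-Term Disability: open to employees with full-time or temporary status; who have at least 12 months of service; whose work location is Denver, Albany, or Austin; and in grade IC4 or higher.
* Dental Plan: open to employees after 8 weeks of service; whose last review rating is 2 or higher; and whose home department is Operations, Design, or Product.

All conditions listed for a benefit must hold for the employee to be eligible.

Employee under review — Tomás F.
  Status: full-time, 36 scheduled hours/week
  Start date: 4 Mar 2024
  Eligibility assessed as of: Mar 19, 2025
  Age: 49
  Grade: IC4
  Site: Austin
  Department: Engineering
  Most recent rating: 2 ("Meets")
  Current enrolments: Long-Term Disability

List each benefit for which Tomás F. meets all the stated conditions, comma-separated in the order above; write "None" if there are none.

Service from 4 Mar 2024 to Mar 19, 2025: 380 days.
Retirement Savings Plan — service 380 days < 2 years (≈730 days) ✗ → not eligible.
Annual Bonus Plan — status full-time ✗ (requires part-time or seasonal) → not eligible.
Spot Bonus Program — status full-time ✓ (not excluded); service 380 days < 2 years (≈730 days) ✗ → not eligible.
Backup Childcare — service 380 days ≥ 6 months (≈180 days) ✓; site Austin ✗ (not Calgary) → not eligible.
Medical Plan — status full-time ✓ (not excluded); service 380 days ≥ 6 weeks (≈42 days) ✓; rating 2 ≥ 2 ✓; site Austin ✗ (not Calgary, Leeds, or Fresno) → not eligible.
Long-Term Disability — status full-time ✓; service 380 days ≥ 12 months (≈360 days) ✓; site Austin ✓; grade IC4 ≥ IC4 ✓ → eligible.
Dental Plan — service 380 days ≥ 8 weeks (≈56 days) ✓; rating 2 ≥ 2 ✓; dept Engineering ✗ → not eligible.

Long-Term Disability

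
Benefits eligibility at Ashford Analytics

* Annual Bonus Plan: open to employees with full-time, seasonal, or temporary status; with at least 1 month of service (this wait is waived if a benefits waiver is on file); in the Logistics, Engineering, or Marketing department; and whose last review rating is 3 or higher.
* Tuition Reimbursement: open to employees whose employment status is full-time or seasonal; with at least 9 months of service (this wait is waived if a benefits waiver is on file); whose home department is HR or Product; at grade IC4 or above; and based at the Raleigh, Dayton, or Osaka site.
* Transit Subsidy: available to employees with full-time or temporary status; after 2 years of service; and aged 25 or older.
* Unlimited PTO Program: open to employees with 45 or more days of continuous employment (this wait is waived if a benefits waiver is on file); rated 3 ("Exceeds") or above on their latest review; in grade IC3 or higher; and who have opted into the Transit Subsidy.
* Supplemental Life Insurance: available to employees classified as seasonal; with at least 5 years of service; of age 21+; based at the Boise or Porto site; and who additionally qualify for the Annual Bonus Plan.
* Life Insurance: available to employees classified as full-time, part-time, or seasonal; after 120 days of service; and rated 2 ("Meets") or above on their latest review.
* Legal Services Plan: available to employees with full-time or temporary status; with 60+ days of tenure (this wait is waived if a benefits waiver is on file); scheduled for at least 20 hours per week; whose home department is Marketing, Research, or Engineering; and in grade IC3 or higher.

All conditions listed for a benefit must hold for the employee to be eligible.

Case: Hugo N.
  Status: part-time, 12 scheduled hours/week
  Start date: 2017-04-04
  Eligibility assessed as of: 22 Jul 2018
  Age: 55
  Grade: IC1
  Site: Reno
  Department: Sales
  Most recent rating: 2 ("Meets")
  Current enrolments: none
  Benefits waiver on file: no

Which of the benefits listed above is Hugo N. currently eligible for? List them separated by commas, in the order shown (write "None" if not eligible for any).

Service from 2017-04-04 to 22 Jul 2018: 474 days.
Annual Bonus Plan — status part-time ✗ (requires full-time, seasonal, or temporary) → not eligible.
Tuition Reimbursement — status part-time ✗ (requires full-time or seasonal) → not eligible.
Transit Subsidy — status part-time ✗ (requires full-time or temporary) → not eligible.
Unlimited PTO Program — no waiver, service 474 days ≥ 45 days ✓; rating 2 < 3 ✗ → not eligible.
Supplemental Life Insurance — status part-time ✗ (requires seasonal) → not eligible.
Life Insurance — status part-time ✓; service 474 days ≥ 120 days ✓; rating 2 ≥ 2 ✓ → eligible.
Legal Services Plan — status part-time ✗ (requires full-time or temporary) → not eligible.

Life Insurance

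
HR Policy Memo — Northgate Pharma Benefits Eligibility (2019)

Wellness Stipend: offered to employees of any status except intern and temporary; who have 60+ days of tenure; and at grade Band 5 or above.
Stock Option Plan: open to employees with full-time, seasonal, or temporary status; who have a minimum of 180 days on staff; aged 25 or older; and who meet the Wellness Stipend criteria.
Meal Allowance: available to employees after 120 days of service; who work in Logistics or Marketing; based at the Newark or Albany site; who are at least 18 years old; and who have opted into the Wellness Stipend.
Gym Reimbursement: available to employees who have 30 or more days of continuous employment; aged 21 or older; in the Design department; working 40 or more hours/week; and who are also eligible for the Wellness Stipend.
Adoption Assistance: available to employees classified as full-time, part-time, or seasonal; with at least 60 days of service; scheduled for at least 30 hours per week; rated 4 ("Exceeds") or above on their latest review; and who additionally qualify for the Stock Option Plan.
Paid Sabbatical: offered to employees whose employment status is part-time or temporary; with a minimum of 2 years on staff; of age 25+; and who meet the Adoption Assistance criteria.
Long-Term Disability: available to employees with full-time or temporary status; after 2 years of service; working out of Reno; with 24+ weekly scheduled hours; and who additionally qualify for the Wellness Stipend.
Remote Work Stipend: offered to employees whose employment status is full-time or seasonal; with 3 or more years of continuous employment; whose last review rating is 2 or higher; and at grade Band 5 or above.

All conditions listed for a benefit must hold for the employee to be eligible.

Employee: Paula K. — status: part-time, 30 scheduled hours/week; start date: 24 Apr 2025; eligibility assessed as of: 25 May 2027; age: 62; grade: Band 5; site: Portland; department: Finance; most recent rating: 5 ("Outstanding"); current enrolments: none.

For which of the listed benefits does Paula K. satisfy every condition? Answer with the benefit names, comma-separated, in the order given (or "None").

Service from 24 Apr 2025 to 25 May 2027: 761 days.
Wellness Stipend — status part-time ✓ (not excluded); service 761 days ≥ 60 days ✓; grade Band 5 ≥ Band 5 ✓ → eligible.
Stock Option Plan — status part-time ✗ (requires full-time, seasonal, or temporary) → not eligible.
Meal Allowance — service 761 days ≥ 120 days ✓; dept Finance ✗ → not eligible.
Gym Reimbursement — service 761 days ≥ 30 days ✓; age 62 ≥ 21 ✓; dept Finance ✗ → not eligible.
Adoption Assistance — status part-time ✓; service 761 days ≥ 60 days ✓; 30 hrs/wk ≥ 30 ✓; rating 5 ≥ 4 ✓; not eligible for Stock Option Plan ✗ → not eligible.
Paid Sabbatical — status part-time ✓; service 761 days ≥ 2 years (≈730 days) ✓; age 62 ≥ 25 ✓; not eligible for Adoption Assistance ✗ → not eligible.
Long-Term Disability — status part-time ✗ (requires full-time or temporary) → not eligible.
Remote Work Stipend — status part-time ✗ (requires full-time or seasonal) → not eligible.

Wellness Stipend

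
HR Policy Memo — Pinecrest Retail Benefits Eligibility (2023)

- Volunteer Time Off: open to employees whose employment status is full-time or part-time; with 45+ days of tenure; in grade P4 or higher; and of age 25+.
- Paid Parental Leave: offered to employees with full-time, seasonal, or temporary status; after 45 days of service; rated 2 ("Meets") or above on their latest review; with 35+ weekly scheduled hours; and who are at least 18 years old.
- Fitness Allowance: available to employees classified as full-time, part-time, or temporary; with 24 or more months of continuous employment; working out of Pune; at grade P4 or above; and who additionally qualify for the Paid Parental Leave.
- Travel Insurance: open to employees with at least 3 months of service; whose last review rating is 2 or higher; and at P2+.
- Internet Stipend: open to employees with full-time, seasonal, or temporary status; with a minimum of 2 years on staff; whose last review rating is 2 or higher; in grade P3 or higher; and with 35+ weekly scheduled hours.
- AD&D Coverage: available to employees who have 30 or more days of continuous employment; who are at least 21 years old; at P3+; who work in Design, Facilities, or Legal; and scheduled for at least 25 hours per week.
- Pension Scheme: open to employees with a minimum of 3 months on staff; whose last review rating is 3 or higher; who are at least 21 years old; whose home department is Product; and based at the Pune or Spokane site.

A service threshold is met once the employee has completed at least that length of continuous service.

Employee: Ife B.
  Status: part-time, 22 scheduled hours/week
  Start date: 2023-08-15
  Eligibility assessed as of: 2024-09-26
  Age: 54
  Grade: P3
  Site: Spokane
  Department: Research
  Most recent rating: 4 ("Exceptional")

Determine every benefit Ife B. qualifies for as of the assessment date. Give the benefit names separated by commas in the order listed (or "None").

Travel Insurance

Service from 2023-08-15 to 2024-09-26: 408 days.
Volunteer Time Off — status part-time ✓; service 408 days ≥ 45 days ✓; grade P3 < P4 ✗ → not eligible.
Paid Parental Leave — status part-time ✗ (requires full-time, seasonal, or temporary) → not eligible.
Fitness Allowance — status part-time ✓; service 408 days < 24 months (≈720 days) ✗ → not eligible.
Travel Insurance — service 408 days ≥ 3 months (≈90 days) ✓; rating 4 ≥ 2 ✓; grade P3 ≥ P2 ✓ → eligible.
Internet Stipend — status part-time ✗ (requires full-time, seasonal, or temporary) → not eligible.
AD&D Coverage — service 408 days ≥ 30 days ✓; age 54 ≥ 21 ✓; grade P3 ≥ P3 ✓; dept Research ✗ → not eligible.
Pension Scheme — service 408 days ≥ 3 months (≈90 days) ✓; rating 4 ≥ 3 ✓; age 54 ≥ 21 ✓; dept Research ✗ → not eligible.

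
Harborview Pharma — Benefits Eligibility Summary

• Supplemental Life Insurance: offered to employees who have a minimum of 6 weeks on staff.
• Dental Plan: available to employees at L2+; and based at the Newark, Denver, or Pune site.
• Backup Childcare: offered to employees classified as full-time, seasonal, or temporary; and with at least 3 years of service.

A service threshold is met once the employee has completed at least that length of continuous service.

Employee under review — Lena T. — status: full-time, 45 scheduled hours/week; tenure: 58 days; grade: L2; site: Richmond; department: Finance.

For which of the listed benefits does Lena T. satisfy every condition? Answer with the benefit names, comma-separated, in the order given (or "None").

Supplemental Life Insurance — service 58 days ≥ 6 weeks (≈42 days) ✓ → eligible.
Dental Plan — grade L2 ≥ L2 ✓; site Richmond ✗ (not Newark, Denver, or Pune) → not eligible.
Backup Childcare — status full-time ✓; service 58 days < 3 years (≈1095 days) ✗ → not eligible.

Supplemental Life Insurance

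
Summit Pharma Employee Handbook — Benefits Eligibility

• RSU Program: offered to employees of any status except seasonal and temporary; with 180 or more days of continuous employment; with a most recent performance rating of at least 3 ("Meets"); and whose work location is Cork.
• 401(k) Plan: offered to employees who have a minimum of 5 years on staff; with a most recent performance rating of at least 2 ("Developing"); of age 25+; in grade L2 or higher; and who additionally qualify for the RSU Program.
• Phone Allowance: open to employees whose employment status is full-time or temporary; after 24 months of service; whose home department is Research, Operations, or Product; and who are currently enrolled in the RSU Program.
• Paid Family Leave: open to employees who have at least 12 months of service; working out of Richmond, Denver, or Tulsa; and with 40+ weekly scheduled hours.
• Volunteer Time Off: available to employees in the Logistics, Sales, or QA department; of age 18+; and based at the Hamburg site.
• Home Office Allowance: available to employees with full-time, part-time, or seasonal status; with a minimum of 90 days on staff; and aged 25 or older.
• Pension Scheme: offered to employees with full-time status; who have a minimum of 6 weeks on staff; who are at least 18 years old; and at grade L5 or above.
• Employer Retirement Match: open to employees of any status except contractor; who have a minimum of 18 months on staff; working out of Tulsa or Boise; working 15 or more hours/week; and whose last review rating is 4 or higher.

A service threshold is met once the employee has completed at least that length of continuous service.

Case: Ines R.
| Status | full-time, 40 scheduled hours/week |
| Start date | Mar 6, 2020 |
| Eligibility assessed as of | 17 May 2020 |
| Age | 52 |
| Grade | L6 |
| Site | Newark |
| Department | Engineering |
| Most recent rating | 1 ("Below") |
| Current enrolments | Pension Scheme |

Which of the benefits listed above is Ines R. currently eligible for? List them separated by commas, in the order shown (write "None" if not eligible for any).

Service from Mar 6, 2020 to 17 May 2020: 72 days.
RSU Program — status full-time ✓ (not excluded); service 72 days < 180 days ✗ → not eligible.
401(k) Plan — service 72 days < 5 years (≈1825 days) ✗ → not eligible.
Phone Allowance — status full-time ✓; service 72 days < 24 months (≈720 days) ✗ → not eligible.
Paid Family Leave — service 72 days < 12 months (≈360 days) ✗ → not eligible.
Volunteer Time Off — dept Engineering ✗ → not eligible.
Home Office Allowance — status full-time ✓; service 72 days < 90 days ✗ → not eligible.
Pension Scheme — status full-time ✓; service 72 days ≥ 6 weeks (≈42 days) ✓; age 52 ≥ 18 ✓; grade L6 ≥ L5 ✓ → eligible.
Employer Retirement Match — status full-time ✓ (not excluded); service 72 days < 18 months (≈540 days) ✗ → not eligible.

Pension Scheme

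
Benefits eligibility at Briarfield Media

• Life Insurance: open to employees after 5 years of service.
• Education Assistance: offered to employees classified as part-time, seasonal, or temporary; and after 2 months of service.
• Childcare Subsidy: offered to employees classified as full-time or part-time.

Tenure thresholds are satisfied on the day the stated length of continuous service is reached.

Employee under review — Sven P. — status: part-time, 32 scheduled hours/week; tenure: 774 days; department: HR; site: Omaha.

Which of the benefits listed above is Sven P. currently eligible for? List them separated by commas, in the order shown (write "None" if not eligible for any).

Life Insurance — service 774 days < 5 years (≈1825 days) ✗ → not eligible.
Education Assistance — status part-time ✓; service 774 days ≥ 2 months (≈60 days) ✓ → eligible.
Childcare Subsidy — status part-time ✓ → eligible.

Education Assistance, Childcare Subsidy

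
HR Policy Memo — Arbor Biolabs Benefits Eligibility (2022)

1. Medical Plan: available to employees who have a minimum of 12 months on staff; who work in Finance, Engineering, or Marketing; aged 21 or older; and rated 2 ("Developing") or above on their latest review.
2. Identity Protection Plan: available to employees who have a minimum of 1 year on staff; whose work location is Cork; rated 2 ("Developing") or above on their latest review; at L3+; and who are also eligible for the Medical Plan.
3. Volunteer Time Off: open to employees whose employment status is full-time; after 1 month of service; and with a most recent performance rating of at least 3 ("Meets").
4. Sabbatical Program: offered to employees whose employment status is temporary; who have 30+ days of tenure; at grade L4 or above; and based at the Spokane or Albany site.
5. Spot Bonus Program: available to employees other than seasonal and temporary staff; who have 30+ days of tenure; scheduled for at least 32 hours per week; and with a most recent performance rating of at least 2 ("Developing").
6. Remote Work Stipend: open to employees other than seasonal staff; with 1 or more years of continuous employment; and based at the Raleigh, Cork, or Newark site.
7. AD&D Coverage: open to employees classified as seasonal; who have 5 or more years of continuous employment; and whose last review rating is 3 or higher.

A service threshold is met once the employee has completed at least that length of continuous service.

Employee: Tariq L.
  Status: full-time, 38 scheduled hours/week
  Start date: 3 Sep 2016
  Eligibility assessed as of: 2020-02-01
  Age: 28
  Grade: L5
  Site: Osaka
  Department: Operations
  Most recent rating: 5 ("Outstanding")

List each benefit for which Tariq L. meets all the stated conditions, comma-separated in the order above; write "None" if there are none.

Volunteer Time Off, Spot Bonus Program

Service from 3 Sep 2016 to 2020-02-01: 1246 days.
Medical Plan — service 1246 days ≥ 12 months (≈360 days) ✓; dept Operations ✗ → not eligible.
Identity Protection Plan — service 1246 days ≥ 1 year (≈365 days) ✓; site Osaka ✗ (not Cork) → not eligible.
Volunteer Time Off — status full-time ✓; service 1246 days ≥ 1 month (≈30 days) ✓; rating 5 ≥ 3 ✓ → eligible.
Sabbatical Program — status full-time ✗ (requires temporary) → not eligible.
Spot Bonus Program — status full-time ✓ (not excluded); service 1246 days ≥ 30 days ✓; 38 hrs/wk ≥ 32 ✓; rating 5 ≥ 2 ✓ → eligible.
Remote Work Stipend — status full-time ✓ (not excluded); service 1246 days ≥ 1 year (≈365 days) ✓; site Osaka ✗ (not Raleigh, Cork, or Newark) → not eligible.
AD&D Coverage — status full-time ✗ (requires seasonal) → not eligible.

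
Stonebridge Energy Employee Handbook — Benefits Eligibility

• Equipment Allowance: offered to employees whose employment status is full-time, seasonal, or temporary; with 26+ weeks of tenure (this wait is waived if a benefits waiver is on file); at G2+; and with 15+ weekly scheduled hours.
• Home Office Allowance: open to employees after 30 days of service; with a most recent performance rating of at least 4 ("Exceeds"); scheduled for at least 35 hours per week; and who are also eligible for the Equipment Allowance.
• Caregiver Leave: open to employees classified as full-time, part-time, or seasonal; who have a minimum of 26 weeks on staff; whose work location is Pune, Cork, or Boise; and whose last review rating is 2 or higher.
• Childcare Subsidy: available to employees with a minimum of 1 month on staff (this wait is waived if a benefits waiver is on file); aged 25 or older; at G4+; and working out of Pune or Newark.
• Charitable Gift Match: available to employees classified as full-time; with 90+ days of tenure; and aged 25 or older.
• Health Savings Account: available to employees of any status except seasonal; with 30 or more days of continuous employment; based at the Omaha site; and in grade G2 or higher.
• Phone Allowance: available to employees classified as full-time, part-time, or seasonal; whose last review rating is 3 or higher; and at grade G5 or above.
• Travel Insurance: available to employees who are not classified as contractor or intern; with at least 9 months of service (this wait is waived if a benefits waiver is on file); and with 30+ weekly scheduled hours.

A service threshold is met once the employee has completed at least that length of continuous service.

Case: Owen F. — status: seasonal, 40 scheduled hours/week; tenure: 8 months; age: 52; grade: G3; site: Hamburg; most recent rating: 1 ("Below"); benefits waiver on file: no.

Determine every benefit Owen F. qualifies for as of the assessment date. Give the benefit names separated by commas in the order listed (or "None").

Equipment Allowance — status seasonal ✓; no waiver, service 8 months ≥ 26 weeks (≈182 days) ✓; grade G3 ≥ G2 ✓; 40 hrs/wk ≥ 15 ✓ → eligible.
Home Office Allowance — service 8 months ≥ 30 days ✓; rating 1 < 4 ✗ → not eligible.
Caregiver Leave — status seasonal ✓; service 8 months ≥ 26 weeks (≈182 days) ✓; site Hamburg ✗ (not Pune, Cork, or Boise) → not eligible.
Childcare Subsidy — no waiver, service 8 months ≥ 1 month ✓; age 52 ≥ 25 ✓; grade G3 < G4 ✗ → not eligible.
Charitable Gift Match — status seasonal ✗ (requires full-time) → not eligible.
Health Savings Account — status seasonal ✗ (excluded) → not eligible.
Phone Allowance — status seasonal ✓; rating 1 < 3 ✗ → not eligible.
Travel Insurance — status seasonal ✓ (not excluded); no waiver, service 8 months < 9 months ✗ → not eligible.

Equipment Allowance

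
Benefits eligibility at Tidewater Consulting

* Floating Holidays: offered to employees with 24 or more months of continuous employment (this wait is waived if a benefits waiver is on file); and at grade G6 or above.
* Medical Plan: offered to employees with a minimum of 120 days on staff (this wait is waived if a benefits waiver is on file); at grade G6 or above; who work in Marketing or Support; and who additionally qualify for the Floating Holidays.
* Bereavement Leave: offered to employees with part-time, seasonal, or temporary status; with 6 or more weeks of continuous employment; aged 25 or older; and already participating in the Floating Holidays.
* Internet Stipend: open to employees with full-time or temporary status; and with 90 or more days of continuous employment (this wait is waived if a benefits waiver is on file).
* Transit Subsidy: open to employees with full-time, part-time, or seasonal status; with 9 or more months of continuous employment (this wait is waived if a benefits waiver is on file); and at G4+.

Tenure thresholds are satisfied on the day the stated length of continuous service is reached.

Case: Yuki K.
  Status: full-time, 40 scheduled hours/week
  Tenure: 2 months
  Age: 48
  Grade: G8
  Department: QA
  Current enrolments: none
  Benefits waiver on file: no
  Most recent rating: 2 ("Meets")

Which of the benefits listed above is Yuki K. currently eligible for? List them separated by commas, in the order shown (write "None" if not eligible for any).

Floating Holidays — no waiver, service 2 months < 24 months ✗ → not eligible.
Medical Plan — no waiver, service 2 months < 120 days ✗ → not eligible.
Bereavement Leave — status full-time ✗ (requires part-time, seasonal, or temporary) → not eligible.
Internet Stipend — status full-time ✓; no waiver, service 2 months < 90 days ✗ → not eligible.
Transit Subsidy — status full-time ✓; no waiver, service 2 months < 9 months ✗ → not eligible.

None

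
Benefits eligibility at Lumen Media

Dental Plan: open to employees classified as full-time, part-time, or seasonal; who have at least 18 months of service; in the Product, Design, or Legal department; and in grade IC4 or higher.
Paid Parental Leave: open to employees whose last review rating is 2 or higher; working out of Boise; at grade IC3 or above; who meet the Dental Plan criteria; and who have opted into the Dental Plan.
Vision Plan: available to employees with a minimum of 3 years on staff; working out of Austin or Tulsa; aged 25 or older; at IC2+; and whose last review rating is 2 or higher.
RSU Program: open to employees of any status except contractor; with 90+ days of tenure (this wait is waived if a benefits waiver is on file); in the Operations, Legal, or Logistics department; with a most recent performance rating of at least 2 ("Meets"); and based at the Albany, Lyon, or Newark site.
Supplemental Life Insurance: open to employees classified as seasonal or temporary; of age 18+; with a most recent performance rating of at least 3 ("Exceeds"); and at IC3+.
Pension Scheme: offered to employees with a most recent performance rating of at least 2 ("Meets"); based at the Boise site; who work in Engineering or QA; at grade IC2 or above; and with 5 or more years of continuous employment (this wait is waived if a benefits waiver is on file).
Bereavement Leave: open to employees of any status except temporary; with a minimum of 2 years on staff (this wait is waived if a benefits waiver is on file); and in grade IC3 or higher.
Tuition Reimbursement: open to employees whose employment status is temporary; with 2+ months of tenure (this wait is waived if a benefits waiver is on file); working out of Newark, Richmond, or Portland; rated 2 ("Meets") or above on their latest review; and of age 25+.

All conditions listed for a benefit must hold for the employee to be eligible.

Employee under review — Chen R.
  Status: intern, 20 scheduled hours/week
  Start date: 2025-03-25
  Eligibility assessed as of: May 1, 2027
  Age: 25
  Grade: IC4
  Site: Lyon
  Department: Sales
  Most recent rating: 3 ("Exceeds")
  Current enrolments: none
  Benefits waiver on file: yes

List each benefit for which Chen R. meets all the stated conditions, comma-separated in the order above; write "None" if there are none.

Bereavement Leave

Service from 2025-03-25 to May 1, 2027: 767 days.
Dental Plan — status intern ✗ (requires full-time, part-time, or seasonal) → not eligible.
Paid Parental Leave — rating 3 ≥ 2 ✓; site Lyon ✗ (not Boise) → not eligible.
Vision Plan — service 767 days < 3 years (≈1095 days) ✗ → not eligible.
RSU Program — status intern ✓ (not excluded); benefits waiver on file ✓; dept Sales ✗ → not eligible.
Supplemental Life Insurance — status intern ✗ (requires seasonal or temporary) → not eligible.
Pension Scheme — rating 3 ≥ 2 ✓; site Lyon ✗ (not Boise) → not eligible.
Bereavement Leave — status intern ✓ (not excluded); benefits waiver on file ✓; grade IC4 ≥ IC3 ✓ → eligible.
Tuition Reimbursement — status intern ✗ (requires temporary) → not eligible.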